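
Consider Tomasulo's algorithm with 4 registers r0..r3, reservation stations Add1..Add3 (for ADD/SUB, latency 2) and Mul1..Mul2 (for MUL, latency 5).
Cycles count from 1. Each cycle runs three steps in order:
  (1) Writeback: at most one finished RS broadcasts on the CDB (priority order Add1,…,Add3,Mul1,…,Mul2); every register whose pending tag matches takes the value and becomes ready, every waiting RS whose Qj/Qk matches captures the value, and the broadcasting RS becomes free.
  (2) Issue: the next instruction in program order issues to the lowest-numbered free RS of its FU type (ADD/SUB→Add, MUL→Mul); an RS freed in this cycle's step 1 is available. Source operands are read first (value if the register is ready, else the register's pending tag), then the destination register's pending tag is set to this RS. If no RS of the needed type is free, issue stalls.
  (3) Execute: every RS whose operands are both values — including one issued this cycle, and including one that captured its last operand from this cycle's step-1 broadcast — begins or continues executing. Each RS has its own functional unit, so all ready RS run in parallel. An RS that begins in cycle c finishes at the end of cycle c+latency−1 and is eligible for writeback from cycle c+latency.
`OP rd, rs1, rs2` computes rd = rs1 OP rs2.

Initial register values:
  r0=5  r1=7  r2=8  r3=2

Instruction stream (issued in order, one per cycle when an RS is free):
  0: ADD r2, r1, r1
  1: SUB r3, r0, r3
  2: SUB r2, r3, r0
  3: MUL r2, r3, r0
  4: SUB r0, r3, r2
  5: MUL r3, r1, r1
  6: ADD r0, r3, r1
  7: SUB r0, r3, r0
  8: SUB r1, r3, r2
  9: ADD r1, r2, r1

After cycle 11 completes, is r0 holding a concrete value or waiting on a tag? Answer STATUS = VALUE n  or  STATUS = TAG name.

  c1: issue ADD r2<-Add1  regs: r0:5,r1:7,r2:Add1,r3:2
  c2: issue SUB r3<-Add2  regs: r0:5,r1:7,r2:Add1,r3:Add2
  c3: CDB Add1=14; issue SUB r2<-Add1  regs: r0:5,r1:7,r2:Add1,r3:Add2
  c4: CDB Add2=3; issue MUL r2<-Mul1  regs: r0:5,r1:7,r2:Mul1,r3:3
  c5: issue SUB r0<-Add2  regs: r0:Add2,r1:7,r2:Mul1,r3:3
  c6: CDB Add1=-2; issue MUL r3<-Mul2  regs: r0:Add2,r1:7,r2:Mul1,r3:Mul2
  c7: issue ADD r0<-Add1  regs: r0:Add1,r1:7,r2:Mul1,r3:Mul2
  c8: issue SUB r0<-Add3  regs: r0:Add3,r1:7,r2:Mul1,r3:Mul2
  c9: CDB Mul1=15; stall  regs: r0:Add3,r1:7,r2:15,r3:Mul2
  c10: stall  regs: r0:Add3,r1:7,r2:15,r3:Mul2
  c11: CDB Add2=-12; issue SUB r1<-Add2  regs: r0:Add3,r1:Add2,r2:15,r3:Mul2

STATUS = TAG Add3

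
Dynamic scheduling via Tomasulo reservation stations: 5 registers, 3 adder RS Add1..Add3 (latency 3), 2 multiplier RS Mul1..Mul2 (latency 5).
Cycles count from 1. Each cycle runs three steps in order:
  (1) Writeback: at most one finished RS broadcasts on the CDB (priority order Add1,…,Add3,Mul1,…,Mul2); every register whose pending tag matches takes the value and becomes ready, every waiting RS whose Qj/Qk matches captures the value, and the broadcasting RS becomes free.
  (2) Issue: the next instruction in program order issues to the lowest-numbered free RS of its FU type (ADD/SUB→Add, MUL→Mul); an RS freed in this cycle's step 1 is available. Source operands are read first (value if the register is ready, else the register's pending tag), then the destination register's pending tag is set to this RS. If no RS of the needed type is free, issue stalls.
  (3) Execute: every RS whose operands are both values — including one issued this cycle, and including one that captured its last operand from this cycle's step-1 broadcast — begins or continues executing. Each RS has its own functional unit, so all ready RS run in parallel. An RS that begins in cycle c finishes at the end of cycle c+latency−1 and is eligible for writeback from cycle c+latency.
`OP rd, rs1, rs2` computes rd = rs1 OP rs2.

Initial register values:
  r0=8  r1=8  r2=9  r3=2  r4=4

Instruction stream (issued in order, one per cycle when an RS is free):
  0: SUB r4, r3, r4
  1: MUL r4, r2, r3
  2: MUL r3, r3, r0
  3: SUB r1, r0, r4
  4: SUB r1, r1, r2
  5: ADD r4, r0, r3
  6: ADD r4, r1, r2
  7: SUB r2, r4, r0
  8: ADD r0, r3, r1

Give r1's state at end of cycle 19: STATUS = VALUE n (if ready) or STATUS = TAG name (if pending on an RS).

STATUS = VALUE -19

c1: issue SUB r4<-Add1 | r0:8,r1:8,r2:9,r3:2,r4:Add1
c2: issue MUL r4<-Mul1 | r0:8,r1:8,r2:9,r3:2,r4:Mul1
c3: issue MUL r3<-Mul2 | r0:8,r1:8,r2:9,r3:Mul2,r4:Mul1
c4: CDB Add1=-2; issue SUB r1<-Add1 | r0:8,r1:Add1,r2:9,r3:Mul2,r4:Mul1
c5: issue SUB r1<-Add2 | r0:8,r1:Add2,r2:9,r3:Mul2,r4:Mul1
c6: issue ADD r4<-Add3 | r0:8,r1:Add2,r2:9,r3:Mul2,r4:Add3
c7: CDB Mul1=18; stall | r0:8,r1:Add2,r2:9,r3:Mul2,r4:Add3
c8: CDB Mul2=16; stall | r0:8,r1:Add2,r2:9,r3:16,r4:Add3
c9: stall | r0:8,r1:Add2,r2:9,r3:16,r4:Add3
c10: CDB Add1=-10; issue ADD r4<-Add1 | r0:8,r1:Add2,r2:9,r3:16,r4:Add1
c11: CDB Add3=24; issue SUB r2<-Add3 | r0:8,r1:Add2,r2:Add3,r3:16,r4:Add1
c12: stall | r0:8,r1:Add2,r2:Add3,r3:16,r4:Add1
c13: CDB Add2=-19; issue ADD r0<-Add2 | r0:Add2,r1:-19,r2:Add3,r3:16,r4:Add1
c14: - | r0:Add2,r1:-19,r2:Add3,r3:16,r4:Add1
c15: - | r0:Add2,r1:-19,r2:Add3,r3:16,r4:Add1
c16: CDB Add1=-10 | r0:Add2,r1:-19,r2:Add3,r3:16,r4:-10
c17: CDB Add2=-3 | r0:-3,r1:-19,r2:Add3,r3:16,r4:-10
c18: - | r0:-3,r1:-19,r2:Add3,r3:16,r4:-10
c19: CDB Add3=-18 | r0:-3,r1:-19,r2:-18,r3:16,r4:-10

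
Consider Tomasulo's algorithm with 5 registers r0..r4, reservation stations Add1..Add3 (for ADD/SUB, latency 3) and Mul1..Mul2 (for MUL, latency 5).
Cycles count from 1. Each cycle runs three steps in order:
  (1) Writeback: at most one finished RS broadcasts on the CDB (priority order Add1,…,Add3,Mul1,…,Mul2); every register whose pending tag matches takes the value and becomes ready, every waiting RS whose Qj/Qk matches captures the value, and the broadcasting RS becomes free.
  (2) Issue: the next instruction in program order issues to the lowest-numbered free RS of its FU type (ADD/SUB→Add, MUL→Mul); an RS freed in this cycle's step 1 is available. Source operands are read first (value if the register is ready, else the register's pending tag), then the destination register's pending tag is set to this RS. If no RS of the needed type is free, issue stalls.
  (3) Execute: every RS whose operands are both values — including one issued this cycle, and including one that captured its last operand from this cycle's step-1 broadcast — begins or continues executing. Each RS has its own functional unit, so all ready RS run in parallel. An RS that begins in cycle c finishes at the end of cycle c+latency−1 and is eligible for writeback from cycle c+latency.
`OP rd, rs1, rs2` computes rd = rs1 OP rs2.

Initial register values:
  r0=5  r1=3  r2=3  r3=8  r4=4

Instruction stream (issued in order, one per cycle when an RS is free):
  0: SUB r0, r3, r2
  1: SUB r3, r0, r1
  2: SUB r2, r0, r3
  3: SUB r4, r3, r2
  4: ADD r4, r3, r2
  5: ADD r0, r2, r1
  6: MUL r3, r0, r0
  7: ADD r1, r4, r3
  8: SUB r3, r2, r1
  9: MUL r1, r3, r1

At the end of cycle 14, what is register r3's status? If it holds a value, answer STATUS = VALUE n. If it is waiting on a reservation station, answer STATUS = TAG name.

STATUS = TAG Add2

  c1: issue SUB r0<-Add1  regs: r0:Add1,r1:3,r2:3,r3:8,r4:4
  c2: issue SUB r3<-Add2  regs: r0:Add1,r1:3,r2:3,r3:Add2,r4:4
  c3: issue SUB r2<-Add3  regs: r0:Add1,r1:3,r2:Add3,r3:Add2,r4:4
  c4: CDB Add1=5; issue SUB r4<-Add1  regs: r0:5,r1:3,r2:Add3,r3:Add2,r4:Add1
  c5: stall  regs: r0:5,r1:3,r2:Add3,r3:Add2,r4:Add1
  c6: stall  regs: r0:5,r1:3,r2:Add3,r3:Add2,r4:Add1
  c7: CDB Add2=2; issue ADD r4<-Add2  regs: r0:5,r1:3,r2:Add3,r3:2,r4:Add2
  c8: stall  regs: r0:5,r1:3,r2:Add3,r3:2,r4:Add2
  c9: stall  regs: r0:5,r1:3,r2:Add3,r3:2,r4:Add2
  c10: CDB Add3=3; issue ADD r0<-Add3  regs: r0:Add3,r1:3,r2:3,r3:2,r4:Add2
  c11: issue MUL r3<-Mul1  regs: r0:Add3,r1:3,r2:3,r3:Mul1,r4:Add2
  c12: stall  regs: r0:Add3,r1:3,r2:3,r3:Mul1,r4:Add2
  c13: CDB Add1=-1; issue ADD r1<-Add1  regs: r0:Add3,r1:Add1,r2:3,r3:Mul1,r4:Add2
  c14: CDB Add2=5; issue SUB r3<-Add2  regs: r0:Add3,r1:Add1,r2:3,r3:Add2,r4:5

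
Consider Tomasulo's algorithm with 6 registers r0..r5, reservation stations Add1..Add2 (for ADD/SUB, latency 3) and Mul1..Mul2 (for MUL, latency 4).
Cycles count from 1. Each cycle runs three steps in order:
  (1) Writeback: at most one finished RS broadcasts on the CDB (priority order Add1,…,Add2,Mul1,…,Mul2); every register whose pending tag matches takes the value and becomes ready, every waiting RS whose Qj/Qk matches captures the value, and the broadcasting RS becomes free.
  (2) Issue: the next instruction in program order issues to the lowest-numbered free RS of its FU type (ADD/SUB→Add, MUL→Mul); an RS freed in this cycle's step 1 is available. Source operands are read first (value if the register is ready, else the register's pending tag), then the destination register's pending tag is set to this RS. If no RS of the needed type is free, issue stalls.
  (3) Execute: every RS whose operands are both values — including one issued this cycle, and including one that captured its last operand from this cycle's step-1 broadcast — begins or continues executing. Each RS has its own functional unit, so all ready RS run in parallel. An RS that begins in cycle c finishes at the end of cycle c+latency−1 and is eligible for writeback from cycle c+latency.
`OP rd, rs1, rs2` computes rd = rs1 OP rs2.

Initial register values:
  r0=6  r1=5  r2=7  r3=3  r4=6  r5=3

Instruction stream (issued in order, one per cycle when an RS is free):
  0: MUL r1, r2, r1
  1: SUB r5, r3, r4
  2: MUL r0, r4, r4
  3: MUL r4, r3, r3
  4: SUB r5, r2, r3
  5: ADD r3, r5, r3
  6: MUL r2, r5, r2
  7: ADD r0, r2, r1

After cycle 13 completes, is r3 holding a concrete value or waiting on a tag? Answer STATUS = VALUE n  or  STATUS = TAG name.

cycle 1: issue MUL r1<-Mul1 // r0:6,r1:Mul1,r2:7,r3:3,r4:6,r5:3
cycle 2: issue SUB r5<-Add1 // r0:6,r1:Mul1,r2:7,r3:3,r4:6,r5:Add1
cycle 3: issue MUL r0<-Mul2 // r0:Mul2,r1:Mul1,r2:7,r3:3,r4:6,r5:Add1
cycle 4: stall // r0:Mul2,r1:Mul1,r2:7,r3:3,r4:6,r5:Add1
cycle 5: CDB Add1=-3; stall // r0:Mul2,r1:Mul1,r2:7,r3:3,r4:6,r5:-3
cycle 6: CDB Mul1=35; issue MUL r4<-Mul1 // r0:Mul2,r1:35,r2:7,r3:3,r4:Mul1,r5:-3
cycle 7: CDB Mul2=36; issue SUB r5<-Add1 // r0:36,r1:35,r2:7,r3:3,r4:Mul1,r5:Add1
cycle 8: issue ADD r3<-Add2 // r0:36,r1:35,r2:7,r3:Add2,r4:Mul1,r5:Add1
cycle 9: issue MUL r2<-Mul2 // r0:36,r1:35,r2:Mul2,r3:Add2,r4:Mul1,r5:Add1
cycle 10: CDB Add1=4; issue ADD r0<-Add1 // r0:Add1,r1:35,r2:Mul2,r3:Add2,r4:Mul1,r5:4
cycle 11: CDB Mul1=9 // r0:Add1,r1:35,r2:Mul2,r3:Add2,r4:9,r5:4
cycle 12: - // r0:Add1,r1:35,r2:Mul2,r3:Add2,r4:9,r5:4
cycle 13: CDB Add2=7 // r0:Add1,r1:35,r2:Mul2,r3:7,r4:9,r5:4

STATUS = VALUE 7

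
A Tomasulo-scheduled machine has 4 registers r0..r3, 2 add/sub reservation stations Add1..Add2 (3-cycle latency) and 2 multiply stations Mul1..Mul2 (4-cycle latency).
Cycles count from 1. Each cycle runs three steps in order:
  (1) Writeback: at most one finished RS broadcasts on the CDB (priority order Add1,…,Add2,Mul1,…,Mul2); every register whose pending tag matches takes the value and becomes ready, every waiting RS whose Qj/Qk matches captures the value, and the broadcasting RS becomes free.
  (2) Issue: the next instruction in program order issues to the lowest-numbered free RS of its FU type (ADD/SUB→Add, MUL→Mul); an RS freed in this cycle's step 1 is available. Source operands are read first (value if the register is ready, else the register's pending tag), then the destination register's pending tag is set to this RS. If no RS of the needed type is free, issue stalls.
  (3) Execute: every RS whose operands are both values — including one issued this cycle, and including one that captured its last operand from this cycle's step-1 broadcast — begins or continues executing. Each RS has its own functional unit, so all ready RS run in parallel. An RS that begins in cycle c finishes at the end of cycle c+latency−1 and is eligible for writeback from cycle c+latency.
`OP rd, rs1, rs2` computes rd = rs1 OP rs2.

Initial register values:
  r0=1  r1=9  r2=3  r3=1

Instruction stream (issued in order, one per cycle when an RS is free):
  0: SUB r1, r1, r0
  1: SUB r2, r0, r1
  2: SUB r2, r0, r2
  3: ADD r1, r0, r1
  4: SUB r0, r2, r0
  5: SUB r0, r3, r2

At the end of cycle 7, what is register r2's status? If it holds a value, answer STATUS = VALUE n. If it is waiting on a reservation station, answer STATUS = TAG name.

  c1: issue SUB r1<-Add1  regs: r0:1,r1:Add1,r2:3,r3:1
  c2: issue SUB r2<-Add2  regs: r0:1,r1:Add1,r2:Add2,r3:1
  c3: stall  regs: r0:1,r1:Add1,r2:Add2,r3:1
  c4: CDB Add1=8; issue SUB r2<-Add1  regs: r0:1,r1:8,r2:Add1,r3:1
  c5: stall  regs: r0:1,r1:8,r2:Add1,r3:1
  c6: stall  regs: r0:1,r1:8,r2:Add1,r3:1
  c7: CDB Add2=-7; issue ADD r1<-Add2  regs: r0:1,r1:Add2,r2:Add1,r3:1

STATUS = TAG Add1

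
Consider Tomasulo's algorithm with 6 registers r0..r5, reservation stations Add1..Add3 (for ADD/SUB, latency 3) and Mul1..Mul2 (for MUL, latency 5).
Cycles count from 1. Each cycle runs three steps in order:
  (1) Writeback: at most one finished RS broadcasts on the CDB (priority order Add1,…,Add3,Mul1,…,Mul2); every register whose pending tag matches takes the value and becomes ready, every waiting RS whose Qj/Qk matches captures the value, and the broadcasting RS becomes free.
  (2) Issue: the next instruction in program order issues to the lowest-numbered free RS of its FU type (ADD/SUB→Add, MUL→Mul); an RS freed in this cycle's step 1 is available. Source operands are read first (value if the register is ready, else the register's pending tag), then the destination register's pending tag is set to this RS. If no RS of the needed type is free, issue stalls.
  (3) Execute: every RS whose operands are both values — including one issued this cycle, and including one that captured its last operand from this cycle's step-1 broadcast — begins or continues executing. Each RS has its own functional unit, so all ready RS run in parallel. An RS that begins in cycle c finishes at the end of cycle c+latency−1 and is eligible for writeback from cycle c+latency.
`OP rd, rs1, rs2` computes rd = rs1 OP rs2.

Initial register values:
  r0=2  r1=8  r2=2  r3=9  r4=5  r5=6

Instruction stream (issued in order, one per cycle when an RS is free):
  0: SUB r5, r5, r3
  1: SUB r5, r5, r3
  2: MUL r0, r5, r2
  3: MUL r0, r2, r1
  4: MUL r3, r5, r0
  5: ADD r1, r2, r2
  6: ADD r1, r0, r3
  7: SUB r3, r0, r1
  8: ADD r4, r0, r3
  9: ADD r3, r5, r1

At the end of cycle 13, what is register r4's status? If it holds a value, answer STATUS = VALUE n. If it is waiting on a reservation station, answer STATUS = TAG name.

cycle 1: issue SUB r5<-Add1 // r0:2,r1:8,r2:2,r3:9,r4:5,r5:Add1
cycle 2: issue SUB r5<-Add2 // r0:2,r1:8,r2:2,r3:9,r4:5,r5:Add2
cycle 3: issue MUL r0<-Mul1 // r0:Mul1,r1:8,r2:2,r3:9,r4:5,r5:Add2
cycle 4: CDB Add1=-3; issue MUL r0<-Mul2 // r0:Mul2,r1:8,r2:2,r3:9,r4:5,r5:Add2
cycle 5: stall // r0:Mul2,r1:8,r2:2,r3:9,r4:5,r5:Add2
cycle 6: stall // r0:Mul2,r1:8,r2:2,r3:9,r4:5,r5:Add2
cycle 7: CDB Add2=-12; stall // r0:Mul2,r1:8,r2:2,r3:9,r4:5,r5:-12
cycle 8: stall // r0:Mul2,r1:8,r2:2,r3:9,r4:5,r5:-12
cycle 9: CDB Mul2=16; issue MUL r3<-Mul2 // r0:16,r1:8,r2:2,r3:Mul2,r4:5,r5:-12
cycle 10: issue ADD r1<-Add1 // r0:16,r1:Add1,r2:2,r3:Mul2,r4:5,r5:-12
cycle 11: issue ADD r1<-Add2 // r0:16,r1:Add2,r2:2,r3:Mul2,r4:5,r5:-12
cycle 12: CDB Mul1=-24; issue SUB r3<-Add3 // r0:16,r1:Add2,r2:2,r3:Add3,r4:5,r5:-12
cycle 13: CDB Add1=4; issue ADD r4<-Add1 // r0:16,r1:Add2,r2:2,r3:Add3,r4:Add1,r5:-12

STATUS = TAG Add1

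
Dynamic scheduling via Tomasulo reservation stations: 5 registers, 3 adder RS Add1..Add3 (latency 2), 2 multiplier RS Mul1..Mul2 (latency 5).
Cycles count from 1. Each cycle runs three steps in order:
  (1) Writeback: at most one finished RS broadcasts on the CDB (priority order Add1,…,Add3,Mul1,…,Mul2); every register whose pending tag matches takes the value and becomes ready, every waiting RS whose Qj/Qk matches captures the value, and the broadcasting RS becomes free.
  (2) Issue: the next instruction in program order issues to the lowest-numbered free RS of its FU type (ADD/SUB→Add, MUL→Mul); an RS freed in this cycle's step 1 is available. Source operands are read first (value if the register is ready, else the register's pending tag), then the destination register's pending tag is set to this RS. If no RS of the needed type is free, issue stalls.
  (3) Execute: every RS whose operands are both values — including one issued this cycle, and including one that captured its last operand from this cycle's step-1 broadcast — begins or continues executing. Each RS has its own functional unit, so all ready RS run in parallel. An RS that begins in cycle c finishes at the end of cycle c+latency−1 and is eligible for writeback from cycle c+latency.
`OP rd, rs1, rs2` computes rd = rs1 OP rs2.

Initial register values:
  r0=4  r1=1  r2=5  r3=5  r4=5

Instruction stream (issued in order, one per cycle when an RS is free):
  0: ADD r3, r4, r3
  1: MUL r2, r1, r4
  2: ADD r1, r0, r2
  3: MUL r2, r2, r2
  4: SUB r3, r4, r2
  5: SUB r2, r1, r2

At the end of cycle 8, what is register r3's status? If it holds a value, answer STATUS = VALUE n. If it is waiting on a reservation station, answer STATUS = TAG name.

  c1: issue ADD r3<-Add1  regs: r0:4,r1:1,r2:5,r3:Add1,r4:5
  c2: issue MUL r2<-Mul1  regs: r0:4,r1:1,r2:Mul1,r3:Add1,r4:5
  c3: CDB Add1=10; issue ADD r1<-Add1  regs: r0:4,r1:Add1,r2:Mul1,r3:10,r4:5
  c4: issue MUL r2<-Mul2  regs: r0:4,r1:Add1,r2:Mul2,r3:10,r4:5
  c5: issue SUB r3<-Add2  regs: r0:4,r1:Add1,r2:Mul2,r3:Add2,r4:5
  c6: issue SUB r2<-Add3  regs: r0:4,r1:Add1,r2:Add3,r3:Add2,r4:5
  c7: CDB Mul1=5  regs: r0:4,r1:Add1,r2:Add3,r3:Add2,r4:5
  c8: -  regs: r0:4,r1:Add1,r2:Add3,r3:Add2,r4:5

STATUS = TAG Add2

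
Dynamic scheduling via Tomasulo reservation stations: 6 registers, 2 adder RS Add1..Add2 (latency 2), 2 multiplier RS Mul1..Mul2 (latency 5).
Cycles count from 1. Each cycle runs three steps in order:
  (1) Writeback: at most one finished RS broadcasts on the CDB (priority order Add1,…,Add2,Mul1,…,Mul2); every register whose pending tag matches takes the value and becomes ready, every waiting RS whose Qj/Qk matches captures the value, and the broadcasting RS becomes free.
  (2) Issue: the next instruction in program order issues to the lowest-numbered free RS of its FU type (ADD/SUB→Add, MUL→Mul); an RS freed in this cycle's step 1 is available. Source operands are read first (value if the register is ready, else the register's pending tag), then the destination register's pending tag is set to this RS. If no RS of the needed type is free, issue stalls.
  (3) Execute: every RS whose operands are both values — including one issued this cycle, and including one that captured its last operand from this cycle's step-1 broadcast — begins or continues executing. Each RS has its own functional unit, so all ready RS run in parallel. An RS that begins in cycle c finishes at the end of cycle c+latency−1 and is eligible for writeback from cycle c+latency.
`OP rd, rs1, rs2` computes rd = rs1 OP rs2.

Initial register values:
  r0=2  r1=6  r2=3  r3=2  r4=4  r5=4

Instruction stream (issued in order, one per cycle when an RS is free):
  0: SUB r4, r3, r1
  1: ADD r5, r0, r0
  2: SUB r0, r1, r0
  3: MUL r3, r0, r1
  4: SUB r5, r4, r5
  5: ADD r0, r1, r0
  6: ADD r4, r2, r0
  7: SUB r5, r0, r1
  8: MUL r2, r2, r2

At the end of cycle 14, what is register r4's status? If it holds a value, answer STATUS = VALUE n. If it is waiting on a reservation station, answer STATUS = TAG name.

STATUS = VALUE 13

c1: issue SUB r4<-Add1 | r0:2,r1:6,r2:3,r3:2,r4:Add1,r5:4
c2: issue ADD r5<-Add2 | r0:2,r1:6,r2:3,r3:2,r4:Add1,r5:Add2
c3: CDB Add1=-4; issue SUB r0<-Add1 | r0:Add1,r1:6,r2:3,r3:2,r4:-4,r5:Add2
c4: CDB Add2=4; issue MUL r3<-Mul1 | r0:Add1,r1:6,r2:3,r3:Mul1,r4:-4,r5:4
c5: CDB Add1=4; issue SUB r5<-Add1 | r0:4,r1:6,r2:3,r3:Mul1,r4:-4,r5:Add1
c6: issue ADD r0<-Add2 | r0:Add2,r1:6,r2:3,r3:Mul1,r4:-4,r5:Add1
c7: CDB Add1=-8; issue ADD r4<-Add1 | r0:Add2,r1:6,r2:3,r3:Mul1,r4:Add1,r5:-8
c8: CDB Add2=10; issue SUB r5<-Add2 | r0:10,r1:6,r2:3,r3:Mul1,r4:Add1,r5:Add2
c9: issue MUL r2<-Mul2 | r0:10,r1:6,r2:Mul2,r3:Mul1,r4:Add1,r5:Add2
c10: CDB Add1=13 | r0:10,r1:6,r2:Mul2,r3:Mul1,r4:13,r5:Add2
c11: CDB Add2=4 | r0:10,r1:6,r2:Mul2,r3:Mul1,r4:13,r5:4
c12: CDB Mul1=24 | r0:10,r1:6,r2:Mul2,r3:24,r4:13,r5:4
c13: - | r0:10,r1:6,r2:Mul2,r3:24,r4:13,r5:4
c14: CDB Mul2=9 | r0:10,r1:6,r2:9,r3:24,r4:13,r5:4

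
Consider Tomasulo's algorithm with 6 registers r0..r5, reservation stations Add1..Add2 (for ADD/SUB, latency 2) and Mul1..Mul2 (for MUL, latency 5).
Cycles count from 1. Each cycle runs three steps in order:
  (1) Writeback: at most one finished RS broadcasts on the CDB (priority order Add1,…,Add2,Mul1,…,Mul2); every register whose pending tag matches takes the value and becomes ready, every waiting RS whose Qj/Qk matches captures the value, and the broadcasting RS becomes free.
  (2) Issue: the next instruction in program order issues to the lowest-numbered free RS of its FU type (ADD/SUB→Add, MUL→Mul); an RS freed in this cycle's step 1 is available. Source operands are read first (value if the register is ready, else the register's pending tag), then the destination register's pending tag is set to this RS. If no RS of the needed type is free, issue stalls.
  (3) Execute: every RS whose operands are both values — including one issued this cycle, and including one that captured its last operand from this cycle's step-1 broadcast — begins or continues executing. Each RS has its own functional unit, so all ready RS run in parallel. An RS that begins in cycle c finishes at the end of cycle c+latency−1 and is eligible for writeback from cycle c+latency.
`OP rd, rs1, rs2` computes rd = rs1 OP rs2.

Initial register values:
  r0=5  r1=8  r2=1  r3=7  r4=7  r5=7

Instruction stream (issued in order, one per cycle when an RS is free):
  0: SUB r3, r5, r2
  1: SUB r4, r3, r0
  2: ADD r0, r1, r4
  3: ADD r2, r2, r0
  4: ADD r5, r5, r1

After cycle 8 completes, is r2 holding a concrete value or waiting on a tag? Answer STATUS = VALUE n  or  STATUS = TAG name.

STATUS = TAG Add2

c1: issue SUB r3<-Add1 | r0:5,r1:8,r2:1,r3:Add1,r4:7,r5:7
c2: issue SUB r4<-Add2 | r0:5,r1:8,r2:1,r3:Add1,r4:Add2,r5:7
c3: CDB Add1=6; issue ADD r0<-Add1 | r0:Add1,r1:8,r2:1,r3:6,r4:Add2,r5:7
c4: stall | r0:Add1,r1:8,r2:1,r3:6,r4:Add2,r5:7
c5: CDB Add2=1; issue ADD r2<-Add2 | r0:Add1,r1:8,r2:Add2,r3:6,r4:1,r5:7
c6: stall | r0:Add1,r1:8,r2:Add2,r3:6,r4:1,r5:7
c7: CDB Add1=9; issue ADD r5<-Add1 | r0:9,r1:8,r2:Add2,r3:6,r4:1,r5:Add1
c8: - | r0:9,r1:8,r2:Add2,r3:6,r4:1,r5:Add1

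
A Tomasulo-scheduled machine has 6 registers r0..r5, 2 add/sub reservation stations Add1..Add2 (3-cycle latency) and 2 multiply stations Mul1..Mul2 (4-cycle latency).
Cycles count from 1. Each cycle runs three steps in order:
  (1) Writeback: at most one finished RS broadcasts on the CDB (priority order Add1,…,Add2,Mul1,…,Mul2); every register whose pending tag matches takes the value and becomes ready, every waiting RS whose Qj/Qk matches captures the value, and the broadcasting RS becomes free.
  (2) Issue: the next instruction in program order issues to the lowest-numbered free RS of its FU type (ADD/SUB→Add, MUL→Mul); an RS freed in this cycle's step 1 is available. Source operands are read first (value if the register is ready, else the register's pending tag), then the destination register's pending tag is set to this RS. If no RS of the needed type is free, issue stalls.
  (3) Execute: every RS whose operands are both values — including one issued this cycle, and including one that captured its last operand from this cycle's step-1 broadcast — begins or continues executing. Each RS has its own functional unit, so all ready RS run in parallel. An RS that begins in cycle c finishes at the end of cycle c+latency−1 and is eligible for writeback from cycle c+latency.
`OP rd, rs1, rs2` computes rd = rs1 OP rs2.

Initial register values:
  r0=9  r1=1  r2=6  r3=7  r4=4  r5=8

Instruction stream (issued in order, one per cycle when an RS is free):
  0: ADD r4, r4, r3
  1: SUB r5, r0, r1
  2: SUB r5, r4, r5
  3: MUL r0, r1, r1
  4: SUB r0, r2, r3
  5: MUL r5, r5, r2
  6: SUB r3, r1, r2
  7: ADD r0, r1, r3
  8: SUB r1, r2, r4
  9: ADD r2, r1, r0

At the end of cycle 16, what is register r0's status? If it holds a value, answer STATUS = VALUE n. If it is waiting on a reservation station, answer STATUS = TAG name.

c1: issue ADD r4<-Add1 | r0:9,r1:1,r2:6,r3:7,r4:Add1,r5:8
c2: issue SUB r5<-Add2 | r0:9,r1:1,r2:6,r3:7,r4:Add1,r5:Add2
c3: stall | r0:9,r1:1,r2:6,r3:7,r4:Add1,r5:Add2
c4: CDB Add1=11; issue SUB r5<-Add1 | r0:9,r1:1,r2:6,r3:7,r4:11,r5:Add1
c5: CDB Add2=8; issue MUL r0<-Mul1 | r0:Mul1,r1:1,r2:6,r3:7,r4:11,r5:Add1
c6: issue SUB r0<-Add2 | r0:Add2,r1:1,r2:6,r3:7,r4:11,r5:Add1
c7: issue MUL r5<-Mul2 | r0:Add2,r1:1,r2:6,r3:7,r4:11,r5:Mul2
c8: CDB Add1=3; issue SUB r3<-Add1 | r0:Add2,r1:1,r2:6,r3:Add1,r4:11,r5:Mul2
c9: CDB Add2=-1; issue ADD r0<-Add2 | r0:Add2,r1:1,r2:6,r3:Add1,r4:11,r5:Mul2
c10: CDB Mul1=1; stall | r0:Add2,r1:1,r2:6,r3:Add1,r4:11,r5:Mul2
c11: CDB Add1=-5; issue SUB r1<-Add1 | r0:Add2,r1:Add1,r2:6,r3:-5,r4:11,r5:Mul2
c12: CDB Mul2=18; stall | r0:Add2,r1:Add1,r2:6,r3:-5,r4:11,r5:18
c13: stall | r0:Add2,r1:Add1,r2:6,r3:-5,r4:11,r5:18
c14: CDB Add1=-5; issue ADD r2<-Add1 | r0:Add2,r1:-5,r2:Add1,r3:-5,r4:11,r5:18
c15: CDB Add2=-4 | r0:-4,r1:-5,r2:Add1,r3:-5,r4:11,r5:18
c16: - | r0:-4,r1:-5,r2:Add1,r3:-5,r4:11,r5:18

STATUS = VALUE -4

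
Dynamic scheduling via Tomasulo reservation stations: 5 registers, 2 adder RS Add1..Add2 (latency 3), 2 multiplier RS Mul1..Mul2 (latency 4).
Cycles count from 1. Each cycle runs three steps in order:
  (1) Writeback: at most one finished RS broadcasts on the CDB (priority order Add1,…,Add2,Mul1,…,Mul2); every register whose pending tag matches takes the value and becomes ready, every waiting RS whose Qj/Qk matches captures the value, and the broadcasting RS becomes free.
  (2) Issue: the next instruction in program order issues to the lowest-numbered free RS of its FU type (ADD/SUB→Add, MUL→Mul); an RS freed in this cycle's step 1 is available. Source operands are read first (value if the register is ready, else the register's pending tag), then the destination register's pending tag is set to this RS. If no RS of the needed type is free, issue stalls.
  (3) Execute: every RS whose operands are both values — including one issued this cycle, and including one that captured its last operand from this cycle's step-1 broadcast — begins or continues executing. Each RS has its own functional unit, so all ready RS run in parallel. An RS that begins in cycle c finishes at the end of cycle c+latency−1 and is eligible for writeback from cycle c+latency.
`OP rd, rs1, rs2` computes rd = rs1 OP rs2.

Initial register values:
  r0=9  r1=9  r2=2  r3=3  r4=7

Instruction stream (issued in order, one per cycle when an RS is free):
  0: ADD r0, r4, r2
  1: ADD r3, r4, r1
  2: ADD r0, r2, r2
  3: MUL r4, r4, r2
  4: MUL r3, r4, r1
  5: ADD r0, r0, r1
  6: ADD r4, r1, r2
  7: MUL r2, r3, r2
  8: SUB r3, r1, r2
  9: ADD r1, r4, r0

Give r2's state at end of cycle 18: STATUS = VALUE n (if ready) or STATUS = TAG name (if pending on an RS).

  c1: issue ADD r0<-Add1  regs: r0:Add1,r1:9,r2:2,r3:3,r4:7
  c2: issue ADD r3<-Add2  regs: r0:Add1,r1:9,r2:2,r3:Add2,r4:7
  c3: stall  regs: r0:Add1,r1:9,r2:2,r3:Add2,r4:7
  c4: CDB Add1=9; issue ADD r0<-Add1  regs: r0:Add1,r1:9,r2:2,r3:Add2,r4:7
  c5: CDB Add2=16; issue MUL r4<-Mul1  regs: r0:Add1,r1:9,r2:2,r3:16,r4:Mul1
  c6: issue MUL r3<-Mul2  regs: r0:Add1,r1:9,r2:2,r3:Mul2,r4:Mul1
  c7: CDB Add1=4; issue ADD r0<-Add1  regs: r0:Add1,r1:9,r2:2,r3:Mul2,r4:Mul1
  c8: issue ADD r4<-Add2  regs: r0:Add1,r1:9,r2:2,r3:Mul2,r4:Add2
  c9: CDB Mul1=14; issue MUL r2<-Mul1  regs: r0:Add1,r1:9,r2:Mul1,r3:Mul2,r4:Add2
  c10: CDB Add1=13; issue SUB r3<-Add1  regs: r0:13,r1:9,r2:Mul1,r3:Add1,r4:Add2
  c11: CDB Add2=11; issue ADD r1<-Add2  regs: r0:13,r1:Add2,r2:Mul1,r3:Add1,r4:11
  c12: -  regs: r0:13,r1:Add2,r2:Mul1,r3:Add1,r4:11
  c13: CDB Mul2=126  regs: r0:13,r1:Add2,r2:Mul1,r3:Add1,r4:11
  c14: CDB Add2=24  regs: r0:13,r1:24,r2:Mul1,r3:Add1,r4:11
  c15: -  regs: r0:13,r1:24,r2:Mul1,r3:Add1,r4:11
  c16: -  regs: r0:13,r1:24,r2:Mul1,r3:Add1,r4:11
  c17: CDB Mul1=252  regs: r0:13,r1:24,r2:252,r3:Add1,r4:11
  c18: -  regs: r0:13,r1:24,r2:252,r3:Add1,r4:11

STATUS = VALUE 252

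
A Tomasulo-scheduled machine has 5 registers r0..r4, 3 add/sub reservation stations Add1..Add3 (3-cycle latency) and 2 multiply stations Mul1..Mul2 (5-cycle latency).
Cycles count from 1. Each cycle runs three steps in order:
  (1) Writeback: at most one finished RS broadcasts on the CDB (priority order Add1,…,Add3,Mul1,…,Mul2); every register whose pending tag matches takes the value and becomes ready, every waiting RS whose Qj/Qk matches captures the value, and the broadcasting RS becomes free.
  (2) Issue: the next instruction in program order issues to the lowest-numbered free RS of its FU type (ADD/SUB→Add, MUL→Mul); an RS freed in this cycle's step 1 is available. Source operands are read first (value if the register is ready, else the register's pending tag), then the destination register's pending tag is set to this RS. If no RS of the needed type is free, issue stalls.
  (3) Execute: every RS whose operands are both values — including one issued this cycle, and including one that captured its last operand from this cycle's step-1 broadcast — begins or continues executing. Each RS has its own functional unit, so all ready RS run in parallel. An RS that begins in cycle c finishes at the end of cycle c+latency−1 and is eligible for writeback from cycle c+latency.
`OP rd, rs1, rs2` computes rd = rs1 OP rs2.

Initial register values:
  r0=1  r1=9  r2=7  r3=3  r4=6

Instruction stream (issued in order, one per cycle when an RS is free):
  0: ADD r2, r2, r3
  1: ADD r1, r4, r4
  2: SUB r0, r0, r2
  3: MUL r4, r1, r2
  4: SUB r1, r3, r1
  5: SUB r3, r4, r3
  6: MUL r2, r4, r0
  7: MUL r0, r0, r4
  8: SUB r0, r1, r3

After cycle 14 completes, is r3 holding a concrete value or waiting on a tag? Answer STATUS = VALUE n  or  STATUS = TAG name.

c1: issue ADD r2<-Add1 | r0:1,r1:9,r2:Add1,r3:3,r4:6
c2: issue ADD r1<-Add2 | r0:1,r1:Add2,r2:Add1,r3:3,r4:6
c3: issue SUB r0<-Add3 | r0:Add3,r1:Add2,r2:Add1,r3:3,r4:6
c4: CDB Add1=10; issue MUL r4<-Mul1 | r0:Add3,r1:Add2,r2:10,r3:3,r4:Mul1
c5: CDB Add2=12; issue SUB r1<-Add1 | r0:Add3,r1:Add1,r2:10,r3:3,r4:Mul1
c6: issue SUB r3<-Add2 | r0:Add3,r1:Add1,r2:10,r3:Add2,r4:Mul1
c7: CDB Add3=-9; issue MUL r2<-Mul2 | r0:-9,r1:Add1,r2:Mul2,r3:Add2,r4:Mul1
c8: CDB Add1=-9; stall | r0:-9,r1:-9,r2:Mul2,r3:Add2,r4:Mul1
c9: stall | r0:-9,r1:-9,r2:Mul2,r3:Add2,r4:Mul1
c10: CDB Mul1=120; issue MUL r0<-Mul1 | r0:Mul1,r1:-9,r2:Mul2,r3:Add2,r4:120
c11: issue SUB r0<-Add1 | r0:Add1,r1:-9,r2:Mul2,r3:Add2,r4:120
c12: - | r0:Add1,r1:-9,r2:Mul2,r3:Add2,r4:120
c13: CDB Add2=117 | r0:Add1,r1:-9,r2:Mul2,r3:117,r4:120
c14: - | r0:Add1,r1:-9,r2:Mul2,r3:117,r4:120

STATUS = VALUE 117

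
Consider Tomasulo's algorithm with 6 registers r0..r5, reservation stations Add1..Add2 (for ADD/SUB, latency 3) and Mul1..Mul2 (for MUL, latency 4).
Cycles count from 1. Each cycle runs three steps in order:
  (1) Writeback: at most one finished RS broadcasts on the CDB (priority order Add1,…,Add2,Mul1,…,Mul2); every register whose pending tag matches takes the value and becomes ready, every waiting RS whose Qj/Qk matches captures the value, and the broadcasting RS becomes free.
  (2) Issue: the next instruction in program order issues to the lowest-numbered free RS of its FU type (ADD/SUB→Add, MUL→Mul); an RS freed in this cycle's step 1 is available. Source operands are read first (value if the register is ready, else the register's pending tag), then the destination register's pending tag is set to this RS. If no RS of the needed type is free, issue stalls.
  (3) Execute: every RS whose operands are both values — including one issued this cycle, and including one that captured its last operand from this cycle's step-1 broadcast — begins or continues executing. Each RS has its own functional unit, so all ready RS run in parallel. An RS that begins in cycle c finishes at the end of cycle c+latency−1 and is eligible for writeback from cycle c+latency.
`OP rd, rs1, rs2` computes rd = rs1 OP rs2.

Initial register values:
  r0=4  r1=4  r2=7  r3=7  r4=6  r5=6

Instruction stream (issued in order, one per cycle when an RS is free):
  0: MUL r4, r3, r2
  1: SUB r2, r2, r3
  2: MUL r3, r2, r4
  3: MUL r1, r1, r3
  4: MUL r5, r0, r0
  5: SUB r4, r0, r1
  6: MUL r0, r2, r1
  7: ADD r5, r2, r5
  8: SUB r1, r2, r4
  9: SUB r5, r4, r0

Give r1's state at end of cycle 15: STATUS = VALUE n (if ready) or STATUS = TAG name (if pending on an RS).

cycle 1: issue MUL r4<-Mul1 // r0:4,r1:4,r2:7,r3:7,r4:Mul1,r5:6
cycle 2: issue SUB r2<-Add1 // r0:4,r1:4,r2:Add1,r3:7,r4:Mul1,r5:6
cycle 3: issue MUL r3<-Mul2 // r0:4,r1:4,r2:Add1,r3:Mul2,r4:Mul1,r5:6
cycle 4: stall // r0:4,r1:4,r2:Add1,r3:Mul2,r4:Mul1,r5:6
cycle 5: CDB Add1=0; stall // r0:4,r1:4,r2:0,r3:Mul2,r4:Mul1,r5:6
cycle 6: CDB Mul1=49; issue MUL r1<-Mul1 // r0:4,r1:Mul1,r2:0,r3:Mul2,r4:49,r5:6
cycle 7: stall // r0:4,r1:Mul1,r2:0,r3:Mul2,r4:49,r5:6
cycle 8: stall // r0:4,r1:Mul1,r2:0,r3:Mul2,r4:49,r5:6
cycle 9: stall // r0:4,r1:Mul1,r2:0,r3:Mul2,r4:49,r5:6
cycle 10: CDB Mul2=0; issue MUL r5<-Mul2 // r0:4,r1:Mul1,r2:0,r3:0,r4:49,r5:Mul2
cycle 11: issue SUB r4<-Add1 // r0:4,r1:Mul1,r2:0,r3:0,r4:Add1,r5:Mul2
cycle 12: stall // r0:4,r1:Mul1,r2:0,r3:0,r4:Add1,r5:Mul2
cycle 13: stall // r0:4,r1:Mul1,r2:0,r3:0,r4:Add1,r5:Mul2
cycle 14: CDB Mul1=0; issue MUL r0<-Mul1 // r0:Mul1,r1:0,r2:0,r3:0,r4:Add1,r5:Mul2
cycle 15: CDB Mul2=16; issue ADD r5<-Add2 // r0:Mul1,r1:0,r2:0,r3:0,r4:Add1,r5:Add2

STATUS = VALUE 0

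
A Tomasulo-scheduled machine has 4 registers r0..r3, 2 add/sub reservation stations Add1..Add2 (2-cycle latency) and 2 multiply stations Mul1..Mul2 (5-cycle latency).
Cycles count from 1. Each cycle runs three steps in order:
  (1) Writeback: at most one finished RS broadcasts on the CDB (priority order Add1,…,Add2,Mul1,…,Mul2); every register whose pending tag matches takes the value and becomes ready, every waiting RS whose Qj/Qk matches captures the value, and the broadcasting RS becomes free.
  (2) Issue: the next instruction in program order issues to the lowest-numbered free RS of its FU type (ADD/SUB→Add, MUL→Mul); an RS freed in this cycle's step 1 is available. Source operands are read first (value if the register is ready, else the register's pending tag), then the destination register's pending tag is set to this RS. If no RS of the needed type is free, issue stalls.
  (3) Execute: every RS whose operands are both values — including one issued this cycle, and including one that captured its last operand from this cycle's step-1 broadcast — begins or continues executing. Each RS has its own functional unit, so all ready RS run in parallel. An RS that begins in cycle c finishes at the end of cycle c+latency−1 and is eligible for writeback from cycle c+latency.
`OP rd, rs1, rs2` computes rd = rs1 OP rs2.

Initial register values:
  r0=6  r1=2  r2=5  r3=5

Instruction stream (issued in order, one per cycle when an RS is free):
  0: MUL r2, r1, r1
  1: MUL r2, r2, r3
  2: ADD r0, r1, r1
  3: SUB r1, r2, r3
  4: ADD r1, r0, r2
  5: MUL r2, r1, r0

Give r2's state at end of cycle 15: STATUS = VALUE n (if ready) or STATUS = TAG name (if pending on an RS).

STATUS = TAG Mul1

  c1: issue MUL r2<-Mul1  regs: r0:6,r1:2,r2:Mul1,r3:5
  c2: issue MUL r2<-Mul2  regs: r0:6,r1:2,r2:Mul2,r3:5
  c3: issue ADD r0<-Add1  regs: r0:Add1,r1:2,r2:Mul2,r3:5
  c4: issue SUB r1<-Add2  regs: r0:Add1,r1:Add2,r2:Mul2,r3:5
  c5: CDB Add1=4; issue ADD r1<-Add1  regs: r0:4,r1:Add1,r2:Mul2,r3:5
  c6: CDB Mul1=4; issue MUL r2<-Mul1  regs: r0:4,r1:Add1,r2:Mul1,r3:5
  c7: -  regs: r0:4,r1:Add1,r2:Mul1,r3:5
  c8: -  regs: r0:4,r1:Add1,r2:Mul1,r3:5
  c9: -  regs: r0:4,r1:Add1,r2:Mul1,r3:5
  c10: -  regs: r0:4,r1:Add1,r2:Mul1,r3:5
  c11: CDB Mul2=20  regs: r0:4,r1:Add1,r2:Mul1,r3:5
  c12: -  regs: r0:4,r1:Add1,r2:Mul1,r3:5
  c13: CDB Add1=24  regs: r0:4,r1:24,r2:Mul1,r3:5
  c14: CDB Add2=15  regs: r0:4,r1:24,r2:Mul1,r3:5
  c15: -  regs: r0:4,r1:24,r2:Mul1,r3:5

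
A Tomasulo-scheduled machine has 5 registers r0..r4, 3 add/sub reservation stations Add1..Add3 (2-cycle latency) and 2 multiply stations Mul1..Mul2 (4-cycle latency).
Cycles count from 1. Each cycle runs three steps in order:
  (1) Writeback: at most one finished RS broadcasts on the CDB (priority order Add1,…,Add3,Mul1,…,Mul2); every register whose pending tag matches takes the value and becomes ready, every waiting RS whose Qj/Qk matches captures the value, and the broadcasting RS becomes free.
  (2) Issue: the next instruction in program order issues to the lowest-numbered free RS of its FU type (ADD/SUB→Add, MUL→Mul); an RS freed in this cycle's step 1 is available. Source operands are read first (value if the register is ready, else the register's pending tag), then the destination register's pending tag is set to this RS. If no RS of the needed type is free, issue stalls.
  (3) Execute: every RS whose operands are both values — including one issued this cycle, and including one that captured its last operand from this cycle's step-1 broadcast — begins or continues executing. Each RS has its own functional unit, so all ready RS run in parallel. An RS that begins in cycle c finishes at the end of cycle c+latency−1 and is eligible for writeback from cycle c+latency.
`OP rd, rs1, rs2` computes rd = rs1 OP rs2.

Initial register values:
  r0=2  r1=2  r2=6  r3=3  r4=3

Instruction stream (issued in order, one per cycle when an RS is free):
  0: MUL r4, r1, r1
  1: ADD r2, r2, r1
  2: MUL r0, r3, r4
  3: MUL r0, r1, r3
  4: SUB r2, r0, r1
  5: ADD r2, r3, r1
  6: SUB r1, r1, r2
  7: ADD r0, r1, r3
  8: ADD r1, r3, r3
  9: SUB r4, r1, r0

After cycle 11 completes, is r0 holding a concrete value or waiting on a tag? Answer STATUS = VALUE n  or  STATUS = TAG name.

  c1: issue MUL r4<-Mul1  regs: r0:2,r1:2,r2:6,r3:3,r4:Mul1
  c2: issue ADD r2<-Add1  regs: r0:2,r1:2,r2:Add1,r3:3,r4:Mul1
  c3: issue MUL r0<-Mul2  regs: r0:Mul2,r1:2,r2:Add1,r3:3,r4:Mul1
  c4: CDB Add1=8; stall  regs: r0:Mul2,r1:2,r2:8,r3:3,r4:Mul1
  c5: CDB Mul1=4; issue MUL r0<-Mul1  regs: r0:Mul1,r1:2,r2:8,r3:3,r4:4
  c6: issue SUB r2<-Add1  regs: r0:Mul1,r1:2,r2:Add1,r3:3,r4:4
  c7: issue ADD r2<-Add2  regs: r0:Mul1,r1:2,r2:Add2,r3:3,r4:4
  c8: issue SUB r1<-Add3  regs: r0:Mul1,r1:Add3,r2:Add2,r3:3,r4:4
  c9: CDB Add2=5; issue ADD r0<-Add2  regs: r0:Add2,r1:Add3,r2:5,r3:3,r4:4
  c10: CDB Mul1=6; stall  regs: r0:Add2,r1:Add3,r2:5,r3:3,r4:4
  c11: CDB Add3=-3; issue ADD r1<-Add3  regs: r0:Add2,r1:Add3,r2:5,r3:3,r4:4

STATUS = TAG Add2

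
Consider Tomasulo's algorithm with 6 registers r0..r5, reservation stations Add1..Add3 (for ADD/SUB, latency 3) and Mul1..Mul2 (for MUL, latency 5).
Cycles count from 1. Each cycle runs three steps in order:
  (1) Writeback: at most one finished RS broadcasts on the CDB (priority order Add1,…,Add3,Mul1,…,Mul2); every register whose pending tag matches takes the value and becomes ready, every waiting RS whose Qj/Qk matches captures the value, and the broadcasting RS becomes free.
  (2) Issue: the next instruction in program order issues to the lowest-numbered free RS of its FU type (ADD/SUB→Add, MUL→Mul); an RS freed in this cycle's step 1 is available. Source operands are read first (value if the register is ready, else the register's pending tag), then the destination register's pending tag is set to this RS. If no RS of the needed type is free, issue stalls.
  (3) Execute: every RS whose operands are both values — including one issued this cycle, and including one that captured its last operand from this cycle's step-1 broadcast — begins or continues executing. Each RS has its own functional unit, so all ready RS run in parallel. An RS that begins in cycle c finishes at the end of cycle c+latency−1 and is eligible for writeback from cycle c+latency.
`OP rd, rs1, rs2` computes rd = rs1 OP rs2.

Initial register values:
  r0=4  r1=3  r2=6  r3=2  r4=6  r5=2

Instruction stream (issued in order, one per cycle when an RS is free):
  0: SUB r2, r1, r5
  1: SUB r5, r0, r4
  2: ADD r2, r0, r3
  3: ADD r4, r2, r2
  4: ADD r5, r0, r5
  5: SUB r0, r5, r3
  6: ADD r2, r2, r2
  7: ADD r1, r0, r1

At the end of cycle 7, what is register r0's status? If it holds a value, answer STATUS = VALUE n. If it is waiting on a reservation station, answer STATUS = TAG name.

STATUS = TAG Add3

c1: issue SUB r2<-Add1 | r0:4,r1:3,r2:Add1,r3:2,r4:6,r5:2
c2: issue SUB r5<-Add2 | r0:4,r1:3,r2:Add1,r3:2,r4:6,r5:Add2
c3: issue ADD r2<-Add3 | r0:4,r1:3,r2:Add3,r3:2,r4:6,r5:Add2
c4: CDB Add1=1; issue ADD r4<-Add1 | r0:4,r1:3,r2:Add3,r3:2,r4:Add1,r5:Add2
c5: CDB Add2=-2; issue ADD r5<-Add2 | r0:4,r1:3,r2:Add3,r3:2,r4:Add1,r5:Add2
c6: CDB Add3=6; issue SUB r0<-Add3 | r0:Add3,r1:3,r2:6,r3:2,r4:Add1,r5:Add2
c7: stall | r0:Add3,r1:3,r2:6,r3:2,r4:Add1,r5:Add2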